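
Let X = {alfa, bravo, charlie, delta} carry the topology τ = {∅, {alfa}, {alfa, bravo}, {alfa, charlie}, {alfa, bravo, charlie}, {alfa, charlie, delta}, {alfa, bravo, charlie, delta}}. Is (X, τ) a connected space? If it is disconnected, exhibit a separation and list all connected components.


(X, τ) is connected.

Find clopen sets (U ∈ τ with X ∖ U ∈ τ):
  U = ∅, X ∖ U = {alfa, bravo, charlie, delta} — both open, so U is clopen.
  U = {alfa, bravo, charlie, delta}, X ∖ U = ∅ — both open, so U is clopen.
Only trivial clopens (∅ and X) exist, so (X, τ) is connected.
Compute connected components by grouping points that agree on all clopens:
  component: {alfa, bravo, charlie, delta}


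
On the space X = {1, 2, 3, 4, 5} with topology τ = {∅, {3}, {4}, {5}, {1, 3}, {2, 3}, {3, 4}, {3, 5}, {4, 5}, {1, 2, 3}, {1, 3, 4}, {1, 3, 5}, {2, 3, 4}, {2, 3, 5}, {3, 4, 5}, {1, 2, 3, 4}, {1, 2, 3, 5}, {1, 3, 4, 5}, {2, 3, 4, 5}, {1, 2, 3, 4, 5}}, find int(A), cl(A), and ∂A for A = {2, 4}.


int(A) = {4}, cl(A) = {2, 4}, ∂A = {2}.

Closed sets in (X, τ) are complements of opens:
  closed(X, τ) = {∅, {1}, {2}, {4}, {5}, {1, 2}, {1, 4}, {1, 5}, {2, 4}, {2, 5}, {4, 5}, {1, 2, 3}, {1, 2, 4}, {1, 2, 5}, {1, 4, 5}, {2, 4, 5}, {1, 2, 3, 4}, {1, 2, 3, 5}, {1, 2, 4, 5}, {1, 2, 3, 4, 5}}.
int(A) = ⋃ {U ∈ τ : U ⊆ A}. Opens contained in A: ∅, {4}.
Taking the union of these: int(A) = {4}.
cl(A) = ⋂ {C closed : A ⊆ C}. Closed sets containing A: {2, 4}, {1, 2, 4}, {2, 4, 5}, {1, 2, 3, 4}, {1, 2, 4, 5}, {1, 2, 3, 4, 5}.
Intersecting these: cl(A) = {2, 4}.
∂A = cl(A) ∖ int(A) = {2, 4} ∖ {4} = {2}.


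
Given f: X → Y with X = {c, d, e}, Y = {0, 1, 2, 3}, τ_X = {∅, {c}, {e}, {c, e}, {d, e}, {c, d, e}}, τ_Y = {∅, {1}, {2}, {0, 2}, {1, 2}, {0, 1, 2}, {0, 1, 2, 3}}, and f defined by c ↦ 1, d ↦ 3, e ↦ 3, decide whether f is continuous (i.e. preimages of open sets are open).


f IS continuous.

Compute f^{-1}(U) for each U ∈ τ_Y:
  U = ∅: f^{-1}(U) = ∅ ∈ τ_X ✓.
  U = {1}: f^{-1}(U) = {c} ∈ τ_X ✓.
  U = {2}: f^{-1}(U) = ∅ ∈ τ_X ✓.
  U = {0, 2}: f^{-1}(U) = ∅ ∈ τ_X ✓.
  U = {1, 2}: f^{-1}(U) = {c} ∈ τ_X ✓.
  U = {0, 1, 2}: f^{-1}(U) = {c} ∈ τ_X ✓.
  U = {0, 1, 2, 3}: f^{-1}(U) = {c, d, e} ∈ τ_X ✓.
Every preimage lies in τ_X, so f IS continuous.


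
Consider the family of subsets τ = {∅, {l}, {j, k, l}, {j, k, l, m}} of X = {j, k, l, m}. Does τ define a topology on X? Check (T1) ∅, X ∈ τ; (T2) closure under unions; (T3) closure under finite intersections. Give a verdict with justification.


τ IS a topology on X.

Axiom (T1): ∅ ∈ τ? Yes; X ∈ τ? Yes.
Axiom (T2/T3): check pairwise unions and intersections of members of τ.
All pairwise intersections and unions checked — each lies in τ. Therefore τ satisfies (T1), (T2), (T3): it IS a topology on X.


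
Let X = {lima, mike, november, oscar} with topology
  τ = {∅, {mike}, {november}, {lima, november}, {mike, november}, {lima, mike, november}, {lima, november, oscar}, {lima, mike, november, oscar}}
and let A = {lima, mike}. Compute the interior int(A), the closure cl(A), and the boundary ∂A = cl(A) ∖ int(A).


int(A) = {mike}, cl(A) = {lima, mike, oscar}, ∂A = {lima, oscar}.

Closed sets in (X, τ) are complements of opens:
  closed(X, τ) = {∅, {mike}, {oscar}, {lima, oscar}, {mike, oscar}, {lima, mike, oscar}, {lima, november, oscar}, {lima, mike, november, oscar}}.
int(A) = ⋃ {U ∈ τ : U ⊆ A}. Opens contained in A: ∅, {mike}.
Taking the union of these: int(A) = {mike}.
cl(A) = ⋂ {C closed : A ⊆ C}. Closed sets containing A: {lima, mike, oscar}, {lima, mike, november, oscar}.
Intersecting these: cl(A) = {lima, mike, oscar}.
∂A = cl(A) ∖ int(A) = {lima, mike, oscar} ∖ {mike} = {lima, oscar}.


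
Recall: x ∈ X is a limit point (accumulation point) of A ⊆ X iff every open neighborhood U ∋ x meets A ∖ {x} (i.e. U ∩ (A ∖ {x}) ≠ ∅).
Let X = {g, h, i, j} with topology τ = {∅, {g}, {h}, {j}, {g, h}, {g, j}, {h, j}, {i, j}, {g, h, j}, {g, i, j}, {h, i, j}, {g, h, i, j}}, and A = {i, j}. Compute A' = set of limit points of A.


A' = {i}

For each x ∈ X, list the open sets U ∈ τ with x ∈ U, then check whether U ∩ (A ∖ {x}) ≠ ∅ for every such U.
  x = g: open {g} ∋ x has {g} ∩ (A ∖ {g}) = ∅, so x is NOT a limit point.
  x = h: open {h} ∋ x has {h} ∩ (A ∖ {h}) = ∅, so x is NOT a limit point.
  x = i: opens ∋ x are {i, j}, {g, i, j}, {h, i, j}, {g, h, i, j}; each meets A ∖ {i}, so x IS a limit point.
  x = j: open {j} ∋ x has {j} ∩ (A ∖ {j}) = ∅, so x is NOT a limit point.
Collecting: A' = {i}.


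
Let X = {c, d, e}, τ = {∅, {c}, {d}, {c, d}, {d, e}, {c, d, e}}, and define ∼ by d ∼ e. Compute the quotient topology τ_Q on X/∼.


X/∼ = {[c], [d=e]}; |τ_Q| = 4.

Equivalence classes: [c], [d=e].
Quotient map π: X → X/∼ sends c ↦ [c], d ↦ [d=e], e ↦ [d=e].
For each subset V ⊆ X/∼, compute π^{-1}(V) ⊆ X and check whether π^{-1}(V) ∈ τ. V is open in τ_Q iff π^{-1}(V) ∈ τ.
  V = {}: π^{-1}(V) = ∅ ∈ τ ✓.
  V = {[c]}: π^{-1}(V) = {c} ∈ τ ✓.
  V = {[d=e]}: π^{-1}(V) = {d, e} ∈ τ ✓.
  V = {[c], [d=e]}: π^{-1}(V) = {c, d, e} ∈ τ ✓.
Open sets in the quotient: τ_Q = {{}, {[c]}, {[d=e]}, {[c], [d=e]}} (4 elements).


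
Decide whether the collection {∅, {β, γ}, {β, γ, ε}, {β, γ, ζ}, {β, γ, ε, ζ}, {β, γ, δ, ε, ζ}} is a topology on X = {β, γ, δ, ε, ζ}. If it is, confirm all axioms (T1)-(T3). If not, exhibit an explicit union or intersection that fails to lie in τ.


τ IS a topology on X.

Axiom (T1): ∅ ∈ τ? Yes; X ∈ τ? Yes.
Axiom (T2/T3): check pairwise unions and intersections of members of τ.
All pairwise intersections and unions checked — each lies in τ. Therefore τ satisfies (T1), (T2), (T3): it IS a topology on X.


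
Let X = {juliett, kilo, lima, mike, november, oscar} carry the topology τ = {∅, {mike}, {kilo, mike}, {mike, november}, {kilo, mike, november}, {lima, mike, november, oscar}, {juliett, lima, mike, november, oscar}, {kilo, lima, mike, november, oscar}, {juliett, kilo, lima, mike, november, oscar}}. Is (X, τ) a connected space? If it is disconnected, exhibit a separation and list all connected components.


(X, τ) is connected.

Find clopen sets (U ∈ τ with X ∖ U ∈ τ):
  U = ∅, X ∖ U = {juliett, kilo, lima, mike, november, oscar} — both open, so U is clopen.
  U = {juliett, kilo, lima, mike, november, oscar}, X ∖ U = ∅ — both open, so U is clopen.
Only trivial clopens (∅ and X) exist, so (X, τ) is connected.
Compute connected components by grouping points that agree on all clopens:
  component: {juliett, kilo, lima, mike, november, oscar}


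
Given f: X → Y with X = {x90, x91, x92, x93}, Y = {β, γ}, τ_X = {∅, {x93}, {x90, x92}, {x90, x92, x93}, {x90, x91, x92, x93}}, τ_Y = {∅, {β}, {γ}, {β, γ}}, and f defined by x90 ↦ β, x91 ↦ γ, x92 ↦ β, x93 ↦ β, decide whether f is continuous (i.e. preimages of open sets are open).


f is NOT continuous.

Compute f^{-1}(U) for each U ∈ τ_Y:
  U = ∅: f^{-1}(U) = ∅ ∈ τ_X ✓.
  U = {β}: f^{-1}(U) = {x90, x92, x93} ∈ τ_X ✓.
  U = {γ}: f^{-1}(U) = {x91} ∉ τ_X ✗.
  U = {β, γ}: f^{-1}(U) = {x90, x91, x92, x93} ∈ τ_X ✓.
Found U = {γ} with f^{-1}(U) = {x91} not in τ_X. Therefore f is NOT continuous.


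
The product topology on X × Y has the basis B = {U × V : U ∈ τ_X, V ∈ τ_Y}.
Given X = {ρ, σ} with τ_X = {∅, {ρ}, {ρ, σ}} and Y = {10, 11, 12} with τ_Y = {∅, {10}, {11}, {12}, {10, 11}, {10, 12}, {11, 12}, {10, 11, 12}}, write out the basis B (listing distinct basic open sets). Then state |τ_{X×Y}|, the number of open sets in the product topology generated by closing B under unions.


Basis B = {∅ × ∅, {ρ} × {10}, {ρ} × {11}, {ρ} × {12}, {ρ} × {10, 11}, {ρ} × {10, 12}, {ρ, σ} × {10}, {ρ} × {11, 12}, {ρ, σ} × {11}, {ρ, σ} × {12}, {ρ} × {10, 11, 12}, {ρ, σ} × {10, 11}, {ρ, σ} × {10, 12}, {ρ, σ} × {11, 12}, {ρ, σ} × {10, 11, 12}}; |τ_{X×Y}| = 27.

Enumerate products U × V with U ∈ τ_X, V ∈ τ_Y (deduplicated):
  ∅ × ∅ = {} (∅)
  {ρ} × {10} = {(ρ,10)}
  {ρ} × {11} = {(ρ,11)}
  {ρ} × {12} = {(ρ,12)}
  {ρ} × {10, 11} = {(ρ,10), (ρ,11)}
  {ρ} × {10, 12} = {(ρ,10), (ρ,12)}
  {ρ, σ} × {10} = {(ρ,10), (σ,10)}
  {ρ} × {11, 12} = {(ρ,11), (ρ,12)}
  {ρ, σ} × {11} = {(ρ,11), (σ,11)}
  {ρ, σ} × {12} = {(ρ,12), (σ,12)}
  {ρ} × {10, 11, 12} = {(ρ,10), (ρ,11), (ρ,12)}
  {ρ, σ} × {10, 11} = {(ρ,10), (ρ,11), (σ,10), (σ,11)}
  {ρ, σ} × {10, 12} = {(ρ,10), (ρ,12), (σ,10), (σ,12)}
  {ρ, σ} × {11, 12} = {(ρ,11), (ρ,12), (σ,11), (σ,12)}
  {ρ, σ} × {10, 11, 12} = {(ρ,10), (ρ,11), (ρ,12), (σ,10), (σ,11), (σ,12)}
These 15 distinct sets form the basis B.
Close under arbitrary unions to get τ_{X×Y}; counting gives |τ_{X×Y}| = 27.


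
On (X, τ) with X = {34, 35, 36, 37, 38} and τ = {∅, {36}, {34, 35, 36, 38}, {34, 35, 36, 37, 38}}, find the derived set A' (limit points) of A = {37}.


A' = ∅

For each x ∈ X, list the open sets U ∈ τ with x ∈ U, then check whether U ∩ (A ∖ {x}) ≠ ∅ for every such U.
  x = 34: open {34, 35, 36, 38} ∋ x has {34, 35, 36, 38} ∩ (A ∖ {34}) = ∅, so x is NOT a limit point.
  x = 35: open {34, 35, 36, 38} ∋ x has {34, 35, 36, 38} ∩ (A ∖ {35}) = ∅, so x is NOT a limit point.
  x = 36: open {36} ∋ x has {36} ∩ (A ∖ {36}) = ∅, so x is NOT a limit point.
  x = 37: open {34, 35, 36, 37, 38} ∋ x has {34, 35, 36, 37, 38} ∩ (A ∖ {37}) = ∅, so x is NOT a limit point.
  x = 38: open {34, 35, 36, 38} ∋ x has {34, 35, 36, 38} ∩ (A ∖ {38}) = ∅, so x is NOT a limit point.
Collecting: A' = ∅.


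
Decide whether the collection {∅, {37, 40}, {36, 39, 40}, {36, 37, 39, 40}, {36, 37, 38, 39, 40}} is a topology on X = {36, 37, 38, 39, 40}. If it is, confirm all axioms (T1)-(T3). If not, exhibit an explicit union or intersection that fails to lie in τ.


τ is NOT a topology on X.

Axiom (T1): ∅ ∈ τ? Yes; X ∈ τ? Yes.
Axiom (T2/T3): check pairwise unions and intersections of members of τ.
Counterexample for (T3): {37, 40} ∩ {36, 39, 40} = {40} ∉ τ. Therefore τ is NOT a topology.


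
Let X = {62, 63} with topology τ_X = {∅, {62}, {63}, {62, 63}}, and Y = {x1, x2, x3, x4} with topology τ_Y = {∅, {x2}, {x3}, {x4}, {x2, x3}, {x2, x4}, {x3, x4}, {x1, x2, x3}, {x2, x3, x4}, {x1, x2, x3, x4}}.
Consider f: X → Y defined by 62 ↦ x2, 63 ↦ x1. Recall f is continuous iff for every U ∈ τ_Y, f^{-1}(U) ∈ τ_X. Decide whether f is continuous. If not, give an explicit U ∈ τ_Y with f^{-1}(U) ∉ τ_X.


f IS continuous.

Compute f^{-1}(U) for each U ∈ τ_Y:
  U = ∅: f^{-1}(U) = ∅ ∈ τ_X ✓.
  U = {x2}: f^{-1}(U) = {62} ∈ τ_X ✓.
  U = {x3}: f^{-1}(U) = ∅ ∈ τ_X ✓.
  U = {x4}: f^{-1}(U) = ∅ ∈ τ_X ✓.
  U = {x2, x3}: f^{-1}(U) = {62} ∈ τ_X ✓.
  U = {x2, x4}: f^{-1}(U) = {62} ∈ τ_X ✓.
  U = {x3, x4}: f^{-1}(U) = ∅ ∈ τ_X ✓.
  U = {x1, x2, x3}: f^{-1}(U) = {62, 63} ∈ τ_X ✓.
  U = {x2, x3, x4}: f^{-1}(U) = {62} ∈ τ_X ✓.
  U = {x1, x2, x3, x4}: f^{-1}(U) = {62, 63} ∈ τ_X ✓.
Every preimage lies in τ_X, so f IS continuous.


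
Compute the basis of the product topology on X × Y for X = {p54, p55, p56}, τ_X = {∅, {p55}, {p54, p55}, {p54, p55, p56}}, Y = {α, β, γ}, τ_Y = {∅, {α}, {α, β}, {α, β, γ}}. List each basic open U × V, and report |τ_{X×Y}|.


Basis B = {∅ × ∅, {p55} × {α}, {p54, p55} × {α}, {p55} × {α, β}, {p54, p55, p56} × {α}, {p55} × {α, β, γ}, {p54, p55} × {α, β}, {p54, p55} × {α, β, γ}, {p54, p55, p56} × {α, β}, {p54, p55, p56} × {α, β, γ}}; |τ_{X×Y}| = 20.

Enumerate products U × V with U ∈ τ_X, V ∈ τ_Y (deduplicated):
  ∅ × ∅ = {} (∅)
  {p55} × {α} = {(p55,α)}
  {p54, p55} × {α} = {(p54,α), (p55,α)}
  {p55} × {α, β} = {(p55,α), (p55,β)}
  {p54, p55, p56} × {α} = {(p54,α), (p55,α), (p56,α)}
  {p55} × {α, β, γ} = {(p55,α), (p55,β), (p55,γ)}
  {p54, p55} × {α, β} = {(p54,α), (p54,β), (p55,α), (p55,β)}
  {p54, p55} × {α, β, γ} = {(p54,α), (p54,β), (p54,γ), (p55,α), (p55,β), (p55,γ)}
  {p54, p55, p56} × {α, β} = {(p54,α), (p54,β), (p55,α), (p55,β), (p56,α), (p56,β)}
  {p54, p55, p56} × {α, β, γ} = {(p54,α), (p54,β), (p54,γ), (p55,α), (p55,β), (p55,γ), (p56,α), (p56,β), (p56,γ)}
These 10 distinct sets form the basis B.
Close under arbitrary unions to get τ_{X×Y}; counting gives |τ_{X×Y}| = 20.


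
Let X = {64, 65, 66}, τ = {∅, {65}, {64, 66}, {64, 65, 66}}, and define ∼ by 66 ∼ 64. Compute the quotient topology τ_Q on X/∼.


X/∼ = {[64=66], [65]}; |τ_Q| = 4.

Equivalence classes: [64=66], [65].
Quotient map π: X → X/∼ sends 64 ↦ [64=66], 65 ↦ [65], 66 ↦ [64=66].
For each subset V ⊆ X/∼, compute π^{-1}(V) ⊆ X and check whether π^{-1}(V) ∈ τ. V is open in τ_Q iff π^{-1}(V) ∈ τ.
  V = {}: π^{-1}(V) = ∅ ∈ τ ✓.
  V = {[64=66]}: π^{-1}(V) = {64, 66} ∈ τ ✓.
  V = {[65]}: π^{-1}(V) = {65} ∈ τ ✓.
  V = {[64=66], [65]}: π^{-1}(V) = {64, 65, 66} ∈ τ ✓.
Open sets in the quotient: τ_Q = {{}, {[64=66]}, {[65]}, {[64=66], [65]}} (4 elements).


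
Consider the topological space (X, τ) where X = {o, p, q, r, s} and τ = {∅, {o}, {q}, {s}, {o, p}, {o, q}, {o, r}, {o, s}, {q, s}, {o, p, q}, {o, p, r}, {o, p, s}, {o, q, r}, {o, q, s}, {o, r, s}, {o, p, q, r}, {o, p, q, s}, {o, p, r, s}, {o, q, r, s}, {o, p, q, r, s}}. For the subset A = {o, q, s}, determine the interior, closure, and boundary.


int(A) = {o, q, s}, cl(A) = {o, p, q, r, s}, ∂A = {p, r}.

Closed sets in (X, τ) are complements of opens:
  closed(X, τ) = {∅, {p}, {q}, {r}, {s}, {p, q}, {p, r}, {p, s}, {q, r}, {q, s}, {r, s}, {o, p, r}, {p, q, r}, {p, q, s}, {p, r, s}, {q, r, s}, {o, p, q, r}, {o, p, r, s}, {p, q, r, s}, {o, p, q, r, s}}.
int(A) = ⋃ {U ∈ τ : U ⊆ A}. Opens contained in A: ∅, {o}, {q}, {s}, {o, q}, {o, s}, {q, s}, {o, q, s}.
Taking the union of these: int(A) = {o, q, s}.
cl(A) = ⋂ {C closed : A ⊆ C}. Closed sets containing A: {o, p, q, r, s}.
Intersecting these: cl(A) = {o, p, q, r, s}.
∂A = cl(A) ∖ int(A) = {o, p, q, r, s} ∖ {o, q, s} = {p, r}.


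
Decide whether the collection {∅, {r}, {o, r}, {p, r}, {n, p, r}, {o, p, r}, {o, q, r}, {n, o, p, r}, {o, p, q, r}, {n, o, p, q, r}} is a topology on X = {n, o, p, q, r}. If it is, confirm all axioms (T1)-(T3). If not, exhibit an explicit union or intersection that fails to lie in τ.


τ IS a topology on X.

Axiom (T1): ∅ ∈ τ? Yes; X ∈ τ? Yes.
Axiom (T2/T3): check pairwise unions and intersections of members of τ.
All pairwise intersections and unions checked — each lies in τ. Therefore τ satisfies (T1), (T2), (T3): it IS a topology on X.


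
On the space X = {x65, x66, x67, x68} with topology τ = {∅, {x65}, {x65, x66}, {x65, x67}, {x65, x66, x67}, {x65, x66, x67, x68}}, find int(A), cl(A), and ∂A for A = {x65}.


int(A) = {x65}, cl(A) = {x65, x66, x67, x68}, ∂A = {x66, x67, x68}.

Closed sets in (X, τ) are complements of opens:
  closed(X, τ) = {∅, {x68}, {x66, x68}, {x67, x68}, {x66, x67, x68}, {x65, x66, x67, x68}}.
int(A) = ⋃ {U ∈ τ : U ⊆ A}. Opens contained in A: ∅, {x65}.
Taking the union of these: int(A) = {x65}.
cl(A) = ⋂ {C closed : A ⊆ C}. Closed sets containing A: {x65, x66, x67, x68}.
Intersecting these: cl(A) = {x65, x66, x67, x68}.
∂A = cl(A) ∖ int(A) = {x65, x66, x67, x68} ∖ {x65} = {x66, x67, x68}.


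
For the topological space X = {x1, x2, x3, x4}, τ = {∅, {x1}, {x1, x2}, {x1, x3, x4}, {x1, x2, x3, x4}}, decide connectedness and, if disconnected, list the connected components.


(X, τ) is connected.

Find clopen sets (U ∈ τ with X ∖ U ∈ τ):
  U = ∅, X ∖ U = {x1, x2, x3, x4} — both open, so U is clopen.
  U = {x1, x2, x3, x4}, X ∖ U = ∅ — both open, so U is clopen.
Only trivial clopens (∅ and X) exist, so (X, τ) is connected.
Compute connected components by grouping points that agree on all clopens:
  component: {x1, x2, x3, x4}


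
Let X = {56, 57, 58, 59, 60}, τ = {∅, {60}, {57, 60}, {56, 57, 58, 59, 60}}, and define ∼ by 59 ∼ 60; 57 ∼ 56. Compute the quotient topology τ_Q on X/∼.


X/∼ = {[56=57], [58], [59=60]}; |τ_Q| = 2.

Equivalence classes: [56=57], [58], [59=60].
Quotient map π: X → X/∼ sends 56 ↦ [56=57], 57 ↦ [56=57], 58 ↦ [58], 59 ↦ [59=60], 60 ↦ [59=60].
For each subset V ⊆ X/∼, compute π^{-1}(V) ⊆ X and check whether π^{-1}(V) ∈ τ. V is open in τ_Q iff π^{-1}(V) ∈ τ.
  V = {}: π^{-1}(V) = ∅ ∈ τ ✓.
  V = {[56=57]}: π^{-1}(V) = {56, 57} ∉ τ ✗.
  V = {[58]}: π^{-1}(V) = {58} ∉ τ ✗.
  V = {[56=57], [58]}: π^{-1}(V) = {56, 57, 58} ∉ τ ✗.
  V = {[59=60]}: π^{-1}(V) = {59, 60} ∉ τ ✗.
  V = {[56=57], [59=60]}: π^{-1}(V) = {56, 57, 59, 60} ∉ τ ✗.
  V = {[58], [59=60]}: π^{-1}(V) = {58, 59, 60} ∉ τ ✗.
  V = {[56=57], [58], [59=60]}: π^{-1}(V) = {56, 57, 58, 59, 60} ∈ τ ✓.
Open sets in the quotient: τ_Q = {{}, {[56=57], [58], [59=60]}} (2 elements).


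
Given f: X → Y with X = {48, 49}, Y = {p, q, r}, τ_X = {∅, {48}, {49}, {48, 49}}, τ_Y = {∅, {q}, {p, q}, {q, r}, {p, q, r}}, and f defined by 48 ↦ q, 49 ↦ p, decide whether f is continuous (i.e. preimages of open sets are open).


f IS continuous.

Compute f^{-1}(U) for each U ∈ τ_Y:
  U = ∅: f^{-1}(U) = ∅ ∈ τ_X ✓.
  U = {q}: f^{-1}(U) = {48} ∈ τ_X ✓.
  U = {p, q}: f^{-1}(U) = {48, 49} ∈ τ_X ✓.
  U = {q, r}: f^{-1}(U) = {48} ∈ τ_X ✓.
  U = {p, q, r}: f^{-1}(U) = {48, 49} ∈ τ_X ✓.
Every preimage lies in τ_X, so f IS continuous.


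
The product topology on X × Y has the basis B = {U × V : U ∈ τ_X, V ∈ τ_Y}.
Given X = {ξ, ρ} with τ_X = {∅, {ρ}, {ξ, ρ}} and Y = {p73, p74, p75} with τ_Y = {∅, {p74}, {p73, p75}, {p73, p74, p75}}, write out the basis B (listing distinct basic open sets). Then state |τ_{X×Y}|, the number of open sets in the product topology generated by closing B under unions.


Basis B = {∅ × ∅, {ρ} × {p74}, {ξ, ρ} × {p74}, {ρ} × {p73, p75}, {ρ} × {p73, p74, p75}, {ξ, ρ} × {p73, p75}, {ξ, ρ} × {p73, p74, p75}}; |τ_{X×Y}| = 9.

Enumerate products U × V with U ∈ τ_X, V ∈ τ_Y (deduplicated):
  ∅ × ∅ = {} (∅)
  {ρ} × {p74} = {(ρ,p74)}
  {ξ, ρ} × {p74} = {(ξ,p74), (ρ,p74)}
  {ρ} × {p73, p75} = {(ρ,p73), (ρ,p75)}
  {ρ} × {p73, p74, p75} = {(ρ,p73), (ρ,p74), (ρ,p75)}
  {ξ, ρ} × {p73, p75} = {(ξ,p73), (ξ,p75), (ρ,p73), (ρ,p75)}
  {ξ, ρ} × {p73, p74, p75} = {(ξ,p73), (ξ,p74), (ξ,p75), (ρ,p73), (ρ,p74), (ρ,p75)}
These 7 distinct sets form the basis B.
Close under arbitrary unions to get τ_{X×Y}; counting gives |τ_{X×Y}| = 9.


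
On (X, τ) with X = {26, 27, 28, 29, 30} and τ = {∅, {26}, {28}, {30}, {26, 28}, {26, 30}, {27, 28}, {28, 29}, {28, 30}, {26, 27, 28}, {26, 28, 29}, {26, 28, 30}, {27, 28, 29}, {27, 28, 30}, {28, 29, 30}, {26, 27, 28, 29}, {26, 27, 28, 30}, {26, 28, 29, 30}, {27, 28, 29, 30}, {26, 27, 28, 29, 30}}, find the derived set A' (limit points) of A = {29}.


A' = ∅

For each x ∈ X, list the open sets U ∈ τ with x ∈ U, then check whether U ∩ (A ∖ {x}) ≠ ∅ for every such U.
  x = 26: open {26} ∋ x has {26} ∩ (A ∖ {26}) = ∅, so x is NOT a limit point.
  x = 27: open {27, 28} ∋ x has {27, 28} ∩ (A ∖ {27}) = ∅, so x is NOT a limit point.
  x = 28: open {28} ∋ x has {28} ∩ (A ∖ {28}) = ∅, so x is NOT a limit point.
  x = 29: open {28, 29} ∋ x has {28, 29} ∩ (A ∖ {29}) = ∅, so x is NOT a limit point.
  x = 30: open {30} ∋ x has {30} ∩ (A ∖ {30}) = ∅, so x is NOT a limit point.
Collecting: A' = ∅.


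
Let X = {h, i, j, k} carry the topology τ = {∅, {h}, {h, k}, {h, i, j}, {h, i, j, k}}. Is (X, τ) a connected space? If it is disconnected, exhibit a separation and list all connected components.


(X, τ) is connected.

Find clopen sets (U ∈ τ with X ∖ U ∈ τ):
  U = ∅, X ∖ U = {h, i, j, k} — both open, so U is clopen.
  U = {h, i, j, k}, X ∖ U = ∅ — both open, so U is clopen.
Only trivial clopens (∅ and X) exist, so (X, τ) is connected.
Compute connected components by grouping points that agree on all clopens:
  component: {h, i, j, k}


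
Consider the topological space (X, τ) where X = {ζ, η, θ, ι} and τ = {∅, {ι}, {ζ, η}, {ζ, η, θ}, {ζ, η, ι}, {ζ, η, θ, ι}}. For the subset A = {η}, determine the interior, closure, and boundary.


int(A) = ∅, cl(A) = {ζ, η, θ}, ∂A = {ζ, η, θ}.

Closed sets in (X, τ) are complements of opens:
  closed(X, τ) = {∅, {θ}, {ι}, {θ, ι}, {ζ, η, θ}, {ζ, η, θ, ι}}.
int(A) = ⋃ {U ∈ τ : U ⊆ A}. Opens contained in A: ∅.
Taking the union of these: int(A) = ∅.
cl(A) = ⋂ {C closed : A ⊆ C}. Closed sets containing A: {ζ, η, θ}, {ζ, η, θ, ι}.
Intersecting these: cl(A) = {ζ, η, θ}.
∂A = cl(A) ∖ int(A) = {ζ, η, θ} ∖ ∅ = {ζ, η, θ}.


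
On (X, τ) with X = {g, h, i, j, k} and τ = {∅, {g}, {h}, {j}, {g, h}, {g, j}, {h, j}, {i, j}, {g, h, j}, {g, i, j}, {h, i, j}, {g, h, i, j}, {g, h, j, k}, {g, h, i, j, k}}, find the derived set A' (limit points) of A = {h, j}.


A' = {i, k}

For each x ∈ X, list the open sets U ∈ τ with x ∈ U, then check whether U ∩ (A ∖ {x}) ≠ ∅ for every such U.
  x = g: open {g} ∋ x has {g} ∩ (A ∖ {g}) = ∅, so x is NOT a limit point.
  x = h: open {h} ∋ x has {h} ∩ (A ∖ {h}) = ∅, so x is NOT a limit point.
  x = i: opens ∋ x are {i, j}, {g, i, j}, {h, i, j}, {g, h, i, j}, {g, h, i, j, k}; each meets A ∖ {i}, so x IS a limit point.
  x = j: open {j} ∋ x has {j} ∩ (A ∖ {j}) = ∅, so x is NOT a limit point.
  x = k: opens ∋ x are {g, h, j, k}, {g, h, i, j, k}; each meets A ∖ {k}, so x IS a limit point.
Collecting: A' = {i, k}.


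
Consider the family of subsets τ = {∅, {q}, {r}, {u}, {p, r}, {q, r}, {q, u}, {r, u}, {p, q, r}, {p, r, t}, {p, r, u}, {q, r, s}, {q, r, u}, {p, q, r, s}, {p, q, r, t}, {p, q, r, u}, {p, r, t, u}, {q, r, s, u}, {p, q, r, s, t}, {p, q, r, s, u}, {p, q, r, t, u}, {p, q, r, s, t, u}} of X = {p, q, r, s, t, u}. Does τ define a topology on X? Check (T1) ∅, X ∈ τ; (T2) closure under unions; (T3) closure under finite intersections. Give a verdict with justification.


τ IS a topology on X.

Axiom (T1): ∅ ∈ τ? Yes; X ∈ τ? Yes.
Axiom (T2/T3): check pairwise unions and intersections of members of τ.
All pairwise intersections and unions checked — each lies in τ. Therefore τ satisfies (T1), (T2), (T3): it IS a topology on X.


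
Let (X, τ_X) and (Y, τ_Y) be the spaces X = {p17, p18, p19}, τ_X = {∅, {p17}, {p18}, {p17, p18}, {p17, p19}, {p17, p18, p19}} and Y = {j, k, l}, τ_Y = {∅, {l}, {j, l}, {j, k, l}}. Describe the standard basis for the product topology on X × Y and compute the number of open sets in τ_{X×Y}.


Basis B = {∅ × ∅, {p17} × {l}, {p18} × {l}, {p17} × {j, l}, {p17, p18} × {l}, {p17, p19} × {l}, {p18} × {j, l}, {p17} × {j, k, l}, {p17, p18, p19} × {l}, {p18} × {j, k, l}, {p17, p18} × {j, l}, {p17, p19} × {j, l}, {p17, p18} × {j, k, l}, {p17, p19} × {j, k, l}, {p17, p18, p19} × {j, l}, {p17, p18, p19} × {j, k, l}}; |τ_{X×Y}| = 40.

Enumerate products U × V with U ∈ τ_X, V ∈ τ_Y (deduplicated):
  ∅ × ∅ = {} (∅)
  {p17} × {l} = {(p17,l)}
  {p18} × {l} = {(p18,l)}
  {p17} × {j, l} = {(p17,j), (p17,l)}
  {p17, p18} × {l} = {(p17,l), (p18,l)}
  {p17, p19} × {l} = {(p17,l), (p19,l)}
  {p18} × {j, l} = {(p18,j), (p18,l)}
  {p17} × {j, k, l} = {(p17,j), (p17,k), (p17,l)}
  {p17, p18, p19} × {l} = {(p17,l), (p18,l), (p19,l)}
  {p18} × {j, k, l} = {(p18,j), (p18,k), (p18,l)}
  {p17, p18} × {j, l} = {(p17,j), (p17,l), (p18,j), (p18,l)}
  {p17, p19} × {j, l} = {(p17,j), (p17,l), (p19,j), (p19,l)}
  {p17, p18} × {j, k, l} = {(p17,j), (p17,k), (p17,l), (p18,j), (p18,k), (p18,l)}
  {p17, p19} × {j, k, l} = {(p17,j), (p17,k), (p17,l), (p19,j), (p19,k), (p19,l)}
  {p17, p18, p19} × {j, l} = {(p17,j), (p17,l), (p18,j), (p18,l), (p19,j), (p19,l)}
  {p17, p18, p19} × {j, k, l} = {(p17,j), (p17,k), (p17,l), (p18,j), (p18,k), (p18,l), (p19,j), (p19,k), (p19,l)}
These 16 distinct sets form the basis B.
Close under arbitrary unions to get τ_{X×Y}; counting gives |τ_{X×Y}| = 40.


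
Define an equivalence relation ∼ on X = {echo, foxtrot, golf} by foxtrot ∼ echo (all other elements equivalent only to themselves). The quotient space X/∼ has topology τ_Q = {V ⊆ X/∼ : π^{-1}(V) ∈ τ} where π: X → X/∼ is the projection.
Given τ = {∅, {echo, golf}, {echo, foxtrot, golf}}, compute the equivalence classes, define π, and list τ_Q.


X/∼ = {[echo=foxtrot], [golf]}; |τ_Q| = 2.

Equivalence classes: [echo=foxtrot], [golf].
Quotient map π: X → X/∼ sends echo ↦ [echo=foxtrot], foxtrot ↦ [echo=foxtrot], golf ↦ [golf].
For each subset V ⊆ X/∼, compute π^{-1}(V) ⊆ X and check whether π^{-1}(V) ∈ τ. V is open in τ_Q iff π^{-1}(V) ∈ τ.
  V = {}: π^{-1}(V) = ∅ ∈ τ ✓.
  V = {[echo=foxtrot]}: π^{-1}(V) = {echo, foxtrot} ∉ τ ✗.
  V = {[golf]}: π^{-1}(V) = {golf} ∉ τ ✗.
  V = {[echo=foxtrot], [golf]}: π^{-1}(V) = {echo, foxtrot, golf} ∈ τ ✓.
Open sets in the quotient: τ_Q = {{}, {[echo=foxtrot], [golf]}} (2 elements).


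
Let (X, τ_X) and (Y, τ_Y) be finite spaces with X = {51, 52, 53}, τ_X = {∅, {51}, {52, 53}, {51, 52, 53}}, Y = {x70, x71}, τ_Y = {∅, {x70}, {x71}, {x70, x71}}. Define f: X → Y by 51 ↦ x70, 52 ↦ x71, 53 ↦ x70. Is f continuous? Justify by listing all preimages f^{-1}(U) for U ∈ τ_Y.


f is NOT continuous.

Compute f^{-1}(U) for each U ∈ τ_Y:
  U = ∅: f^{-1}(U) = ∅ ∈ τ_X ✓.
  U = {x70}: f^{-1}(U) = {51, 53} ∉ τ_X ✗.
  U = {x71}: f^{-1}(U) = {52} ∉ τ_X ✗.
  U = {x70, x71}: f^{-1}(U) = {51, 52, 53} ∈ τ_X ✓.
Found U = {x70} with f^{-1}(U) = {51, 53} not in τ_X. Therefore f is NOT continuous.


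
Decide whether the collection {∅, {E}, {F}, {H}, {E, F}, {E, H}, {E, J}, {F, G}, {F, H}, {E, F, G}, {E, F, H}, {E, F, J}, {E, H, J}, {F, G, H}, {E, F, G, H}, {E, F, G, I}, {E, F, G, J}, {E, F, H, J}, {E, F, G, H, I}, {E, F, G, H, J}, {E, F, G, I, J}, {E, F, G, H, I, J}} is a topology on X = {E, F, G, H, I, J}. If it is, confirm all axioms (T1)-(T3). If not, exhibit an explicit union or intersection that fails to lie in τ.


τ IS a topology on X.

Axiom (T1): ∅ ∈ τ? Yes; X ∈ τ? Yes.
Axiom (T2/T3): check pairwise unions and intersections of members of τ.
All pairwise intersections and unions checked — each lies in τ. Therefore τ satisfies (T1), (T2), (T3): it IS a topology on X.


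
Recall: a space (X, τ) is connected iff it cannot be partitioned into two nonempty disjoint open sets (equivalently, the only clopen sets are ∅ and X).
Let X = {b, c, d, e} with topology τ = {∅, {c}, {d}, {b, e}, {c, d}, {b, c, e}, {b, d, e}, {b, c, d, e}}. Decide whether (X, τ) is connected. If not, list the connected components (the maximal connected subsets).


(X, τ) is disconnected; components = [{c}, {d}, {b, e}].

Find clopen sets (U ∈ τ with X ∖ U ∈ τ):
  U = ∅, X ∖ U = {b, c, d, e} — both open, so U is clopen.
  U = {c}, X ∖ U = {b, d, e} — both open, so U is clopen.
  U = {d}, X ∖ U = {b, c, e} — both open, so U is clopen.
  U = {b, e}, X ∖ U = {c, d} — both open, so U is clopen.
  U = {c, d}, X ∖ U = {b, e} — both open, so U is clopen.
  U = {b, c, e}, X ∖ U = {d} — both open, so U is clopen.
  U = {b, d, e}, X ∖ U = {c} — both open, so U is clopen.
  U = {b, c, d, e}, X ∖ U = ∅ — both open, so U is clopen.
Nontrivial clopen(s) exist: e.g. {c}. So (X, τ) is disconnected.
Compute connected components by grouping points that agree on all clopens:
  component: {c}
  component: {d}
  component: {b, e}


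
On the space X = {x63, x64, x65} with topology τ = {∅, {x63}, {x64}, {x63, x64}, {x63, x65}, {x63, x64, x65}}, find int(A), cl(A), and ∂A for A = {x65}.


int(A) = ∅, cl(A) = {x65}, ∂A = {x65}.

Closed sets in (X, τ) are complements of opens:
  closed(X, τ) = {∅, {x64}, {x65}, {x63, x65}, {x64, x65}, {x63, x64, x65}}.
int(A) = ⋃ {U ∈ τ : U ⊆ A}. Opens contained in A: ∅.
Taking the union of these: int(A) = ∅.
cl(A) = ⋂ {C closed : A ⊆ C}. Closed sets containing A: {x65}, {x63, x65}, {x64, x65}, {x63, x64, x65}.
Intersecting these: cl(A) = {x65}.
∂A = cl(A) ∖ int(A) = {x65} ∖ ∅ = {x65}.


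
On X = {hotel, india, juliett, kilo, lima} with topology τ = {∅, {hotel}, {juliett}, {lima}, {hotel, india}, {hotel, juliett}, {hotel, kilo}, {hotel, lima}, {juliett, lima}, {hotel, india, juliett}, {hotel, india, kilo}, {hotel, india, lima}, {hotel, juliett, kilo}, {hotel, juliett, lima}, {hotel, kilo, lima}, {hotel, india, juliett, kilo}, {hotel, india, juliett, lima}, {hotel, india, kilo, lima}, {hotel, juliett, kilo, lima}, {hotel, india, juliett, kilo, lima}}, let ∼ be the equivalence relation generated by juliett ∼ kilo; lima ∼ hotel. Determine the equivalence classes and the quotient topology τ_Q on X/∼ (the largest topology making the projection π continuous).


X/∼ = {[hotel=lima], [india], [juliett=kilo]}; |τ_Q| = 5.

Equivalence classes: [hotel=lima], [india], [juliett=kilo].
Quotient map π: X → X/∼ sends hotel ↦ [hotel=lima], india ↦ [india], juliett ↦ [juliett=kilo], kilo ↦ [juliett=kilo], lima ↦ [hotel=lima].
For each subset V ⊆ X/∼, compute π^{-1}(V) ⊆ X and check whether π^{-1}(V) ∈ τ. V is open in τ_Q iff π^{-1}(V) ∈ τ.
  V = {}: π^{-1}(V) = ∅ ∈ τ ✓.
  V = {[hotel=lima]}: π^{-1}(V) = {hotel, lima} ∈ τ ✓.
  V = {[india]}: π^{-1}(V) = {india} ∉ τ ✗.
  V = {[hotel=lima], [india]}: π^{-1}(V) = {hotel, india, lima} ∈ τ ✓.
  V = {[juliett=kilo]}: π^{-1}(V) = {juliett, kilo} ∉ τ ✗.
  V = {[hotel=lima], [juliett=kilo]}: π^{-1}(V) = {hotel, juliett, kilo, lima} ∈ τ ✓.
  V = {[india], [juliett=kilo]}: π^{-1}(V) = {india, juliett, kilo} ∉ τ ✗.
  V = {[hotel=lima], [india], [juliett=kilo]}: π^{-1}(V) = {hotel, india, juliett, kilo, lima} ∈ τ ✓.
Open sets in the quotient: τ_Q = {{}, {[hotel=lima]}, {[hotel=lima], [india]}, {[hotel=lima], [juliett=kilo]}, {[hotel=lima], [india], [juliett=kilo]}} (5 elements).


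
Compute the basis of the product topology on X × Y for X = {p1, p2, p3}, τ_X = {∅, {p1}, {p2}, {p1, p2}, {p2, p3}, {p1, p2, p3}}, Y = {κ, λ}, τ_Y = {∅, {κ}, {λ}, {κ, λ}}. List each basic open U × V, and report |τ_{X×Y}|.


Basis B = {∅ × ∅, {p1} × {κ}, {p1} × {λ}, {p2} × {κ}, {p2} × {λ}, {p1} × {κ, λ}, {p1, p2} × {κ}, {p1, p2} × {λ}, {p2} × {κ, λ}, {p2, p3} × {κ}, {p2, p3} × {λ}, {p1, p2, p3} × {κ}, {p1, p2, p3} × {λ}, {p1, p2} × {κ, λ}, {p2, p3} × {κ, λ}, {p1, p2, p3} × {κ, λ}}; |τ_{X×Y}| = 36.

Enumerate products U × V with U ∈ τ_X, V ∈ τ_Y (deduplicated):
  ∅ × ∅ = {} (∅)
  {p1} × {κ} = {(p1,κ)}
  {p1} × {λ} = {(p1,λ)}
  {p2} × {κ} = {(p2,κ)}
  {p2} × {λ} = {(p2,λ)}
  {p1} × {κ, λ} = {(p1,κ), (p1,λ)}
  {p1, p2} × {κ} = {(p1,κ), (p2,κ)}
  {p1, p2} × {λ} = {(p1,λ), (p2,λ)}
  {p2} × {κ, λ} = {(p2,κ), (p2,λ)}
  {p2, p3} × {κ} = {(p2,κ), (p3,κ)}
  {p2, p3} × {λ} = {(p2,λ), (p3,λ)}
  {p1, p2, p3} × {κ} = {(p1,κ), (p2,κ), (p3,κ)}
  {p1, p2, p3} × {λ} = {(p1,λ), (p2,λ), (p3,λ)}
  {p1, p2} × {κ, λ} = {(p1,κ), (p1,λ), (p2,κ), (p2,λ)}
  {p2, p3} × {κ, λ} = {(p2,κ), (p2,λ), (p3,κ), (p3,λ)}
  {p1, p2, p3} × {κ, λ} = {(p1,κ), (p1,λ), (p2,κ), (p2,λ), (p3,κ), (p3,λ)}
These 16 distinct sets form the basis B.
Close under arbitrary unions to get τ_{X×Y}; counting gives |τ_{X×Y}| = 36.


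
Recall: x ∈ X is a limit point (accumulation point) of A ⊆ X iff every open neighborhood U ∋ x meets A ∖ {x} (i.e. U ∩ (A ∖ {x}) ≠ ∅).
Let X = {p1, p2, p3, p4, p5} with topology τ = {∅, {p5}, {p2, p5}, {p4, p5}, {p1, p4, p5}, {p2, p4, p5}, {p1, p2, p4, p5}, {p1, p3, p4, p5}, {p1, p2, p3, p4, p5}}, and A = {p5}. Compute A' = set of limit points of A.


A' = {p1, p2, p3, p4}

For each x ∈ X, list the open sets U ∈ τ with x ∈ U, then check whether U ∩ (A ∖ {x}) ≠ ∅ for every such U.
  x = p1: opens ∋ x are {p1, p4, p5}, {p1, p2, p4, p5}, {p1, p3, p4, p5}, {p1, p2, p3, p4, p5}; each meets A ∖ {p1}, so x IS a limit point.
  x = p2: opens ∋ x are {p2, p5}, {p2, p4, p5}, {p1, p2, p4, p5}, {p1, p2, p3, p4, p5}; each meets A ∖ {p2}, so x IS a limit point.
  x = p3: opens ∋ x are {p1, p3, p4, p5}, {p1, p2, p3, p4, p5}; each meets A ∖ {p3}, so x IS a limit point.
  x = p4: opens ∋ x are {p4, p5}, {p1, p4, p5}, {p2, p4, p5}, {p1, p2, p4, p5}, {p1, p3, p4, p5}, {p1, p2, p3, p4, p5}; each meets A ∖ {p4}, so x IS a limit point.
  x = p5: open {p5} ∋ x has {p5} ∩ (A ∖ {p5}) = ∅, so x is NOT a limit point.
Collecting: A' = {p1, p2, p3, p4}.


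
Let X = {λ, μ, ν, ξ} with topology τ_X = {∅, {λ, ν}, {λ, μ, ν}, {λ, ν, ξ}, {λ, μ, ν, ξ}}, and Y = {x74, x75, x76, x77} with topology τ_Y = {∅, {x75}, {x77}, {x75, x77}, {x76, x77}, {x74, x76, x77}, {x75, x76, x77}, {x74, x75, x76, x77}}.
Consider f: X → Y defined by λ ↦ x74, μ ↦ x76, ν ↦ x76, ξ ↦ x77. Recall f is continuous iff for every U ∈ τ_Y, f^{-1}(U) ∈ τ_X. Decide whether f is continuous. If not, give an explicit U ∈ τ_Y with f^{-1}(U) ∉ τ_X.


f is NOT continuous.

Compute f^{-1}(U) for each U ∈ τ_Y:
  U = ∅: f^{-1}(U) = ∅ ∈ τ_X ✓.
  U = {x75}: f^{-1}(U) = ∅ ∈ τ_X ✓.
  U = {x77}: f^{-1}(U) = {ξ} ∉ τ_X ✗.
  U = {x75, x77}: f^{-1}(U) = {ξ} ∉ τ_X ✗.
  U = {x76, x77}: f^{-1}(U) = {μ, ν, ξ} ∉ τ_X ✗.
  U = {x74, x76, x77}: f^{-1}(U) = {λ, μ, ν, ξ} ∈ τ_X ✓.
  U = {x75, x76, x77}: f^{-1}(U) = {μ, ν, ξ} ∉ τ_X ✗.
  U = {x74, x75, x76, x77}: f^{-1}(U) = {λ, μ, ν, ξ} ∈ τ_X ✓.
Found U = {x77} with f^{-1}(U) = {ξ} not in τ_X. Therefore f is NOT continuous.


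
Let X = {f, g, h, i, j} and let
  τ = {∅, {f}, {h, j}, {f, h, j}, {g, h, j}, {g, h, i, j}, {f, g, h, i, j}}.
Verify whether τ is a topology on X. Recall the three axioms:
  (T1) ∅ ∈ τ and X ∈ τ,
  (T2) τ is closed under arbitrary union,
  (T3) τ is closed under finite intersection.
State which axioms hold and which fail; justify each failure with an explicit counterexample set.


τ is NOT a topology on X.

Axiom (T1): ∅ ∈ τ? Yes; X ∈ τ? Yes.
Axiom (T2/T3): check pairwise unions and intersections of members of τ.
Counterexample for (T2): {f} ∪ {g, h, j} = {f, g, h, j} ∉ τ. Therefore τ is NOT a topology.


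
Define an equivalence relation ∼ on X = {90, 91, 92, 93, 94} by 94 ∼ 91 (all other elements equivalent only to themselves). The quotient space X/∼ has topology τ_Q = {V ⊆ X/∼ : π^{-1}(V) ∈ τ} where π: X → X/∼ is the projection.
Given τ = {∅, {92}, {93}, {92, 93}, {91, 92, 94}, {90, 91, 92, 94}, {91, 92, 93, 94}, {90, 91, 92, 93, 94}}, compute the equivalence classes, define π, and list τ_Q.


X/∼ = {[90], [91=94], [92], [93]}; |τ_Q| = 8.

Equivalence classes: [90], [91=94], [92], [93].
Quotient map π: X → X/∼ sends 90 ↦ [90], 91 ↦ [91=94], 92 ↦ [92], 93 ↦ [93], 94 ↦ [91=94].
For each subset V ⊆ X/∼, compute π^{-1}(V) ⊆ X and check whether π^{-1}(V) ∈ τ. V is open in τ_Q iff π^{-1}(V) ∈ τ.
  V = {}: π^{-1}(V) = ∅ ∈ τ ✓.
  V = {[90]}: π^{-1}(V) = {90} ∉ τ ✗.
  V = {[91=94]}: π^{-1}(V) = {91, 94} ∉ τ ✗.
  V = {[90], [91=94]}: π^{-1}(V) = {90, 91, 94} ∉ τ ✗.
  V = {[92]}: π^{-1}(V) = {92} ∈ τ ✓.
  V = {[90], [92]}: π^{-1}(V) = {90, 92} ∉ τ ✗.
  V = {[91=94], [92]}: π^{-1}(V) = {91, 92, 94} ∈ τ ✓.
  V = {[90], [91=94], [92]}: π^{-1}(V) = {90, 91, 92, 94} ∈ τ ✓.
  V = {[93]}: π^{-1}(V) = {93} ∈ τ ✓.
  V = {[90], [93]}: π^{-1}(V) = {90, 93} ∉ τ ✗.
  V = {[91=94], [93]}: π^{-1}(V) = {91, 93, 94} ∉ τ ✗.
  V = {[90], [91=94], [93]}: π^{-1}(V) = {90, 91, 93, 94} ∉ τ ✗.
  V = {[92], [93]}: π^{-1}(V) = {92, 93} ∈ τ ✓.
  V = {[90], [92], [93]}: π^{-1}(V) = {90, 92, 93} ∉ τ ✗.
  V = {[91=94], [92], [93]}: π^{-1}(V) = {91, 92, 93, 94} ∈ τ ✓.
  V = {[90], [91=94], [92], [93]}: π^{-1}(V) = {90, 91, 92, 93, 94} ∈ τ ✓.
Open sets in the quotient: τ_Q = {{}, {[92]}, {[91=94], [92]}, {[90], [91=94], [92]}, {[93]}, {[92], [93]}, {[91=94], [92], [93]}, {[90], [91=94], [92], [93]}} (8 elements).


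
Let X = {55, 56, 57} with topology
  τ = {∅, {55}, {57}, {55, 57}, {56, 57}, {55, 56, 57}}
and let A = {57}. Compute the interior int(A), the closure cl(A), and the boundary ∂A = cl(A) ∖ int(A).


int(A) = {57}, cl(A) = {56, 57}, ∂A = {56}.

Closed sets in (X, τ) are complements of opens:
  closed(X, τ) = {∅, {55}, {56}, {55, 56}, {56, 57}, {55, 56, 57}}.
int(A) = ⋃ {U ∈ τ : U ⊆ A}. Opens contained in A: ∅, {57}.
Taking the union of these: int(A) = {57}.
cl(A) = ⋂ {C closed : A ⊆ C}. Closed sets containing A: {56, 57}, {55, 56, 57}.
Intersecting these: cl(A) = {56, 57}.
∂A = cl(A) ∖ int(A) = {56, 57} ∖ {57} = {56}.


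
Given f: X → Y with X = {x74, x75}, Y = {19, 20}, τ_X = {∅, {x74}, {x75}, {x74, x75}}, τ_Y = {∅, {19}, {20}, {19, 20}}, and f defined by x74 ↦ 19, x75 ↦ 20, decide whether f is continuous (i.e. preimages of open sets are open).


f IS continuous.

Compute f^{-1}(U) for each U ∈ τ_Y:
  U = ∅: f^{-1}(U) = ∅ ∈ τ_X ✓.
  U = {19}: f^{-1}(U) = {x74} ∈ τ_X ✓.
  U = {20}: f^{-1}(U) = {x75} ∈ τ_X ✓.
  U = {19, 20}: f^{-1}(U) = {x74, x75} ∈ τ_X ✓.
Every preimage lies in τ_X, so f IS continuous.


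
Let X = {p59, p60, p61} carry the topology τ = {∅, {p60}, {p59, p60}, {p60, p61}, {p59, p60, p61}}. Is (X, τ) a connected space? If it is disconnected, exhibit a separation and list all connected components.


(X, τ) is connected.

Find clopen sets (U ∈ τ with X ∖ U ∈ τ):
  U = ∅, X ∖ U = {p59, p60, p61} — both open, so U is clopen.
  U = {p59, p60, p61}, X ∖ U = ∅ — both open, so U is clopen.
Only trivial clopens (∅ and X) exist, so (X, τ) is connected.
Compute connected components by grouping points that agree on all clopens:
  component: {p59, p60, p61}


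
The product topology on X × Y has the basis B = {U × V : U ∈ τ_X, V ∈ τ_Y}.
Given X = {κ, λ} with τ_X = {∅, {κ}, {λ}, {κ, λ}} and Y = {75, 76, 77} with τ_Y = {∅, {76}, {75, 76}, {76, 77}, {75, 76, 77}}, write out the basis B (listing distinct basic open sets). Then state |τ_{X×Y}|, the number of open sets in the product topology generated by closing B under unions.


Basis B = {∅ × ∅, {κ} × {76}, {λ} × {76}, {κ} × {75, 76}, {κ} × {76, 77}, {κ, λ} × {76}, {λ} × {75, 76}, {λ} × {76, 77}, {κ} × {75, 76, 77}, {λ} × {75, 76, 77}, {κ, λ} × {75, 76}, {κ, λ} × {76, 77}, {κ, λ} × {75, 76, 77}}; |τ_{X×Y}| = 25.

Enumerate products U × V with U ∈ τ_X, V ∈ τ_Y (deduplicated):
  ∅ × ∅ = {} (∅)
  {κ} × {76} = {(κ,76)}
  {λ} × {76} = {(λ,76)}
  {κ} × {75, 76} = {(κ,75), (κ,76)}
  {κ} × {76, 77} = {(κ,76), (κ,77)}
  {κ, λ} × {76} = {(κ,76), (λ,76)}
  {λ} × {75, 76} = {(λ,75), (λ,76)}
  {λ} × {76, 77} = {(λ,76), (λ,77)}
  {κ} × {75, 76, 77} = {(κ,75), (κ,76), (κ,77)}
  {λ} × {75, 76, 77} = {(λ,75), (λ,76), (λ,77)}
  {κ, λ} × {75, 76} = {(κ,75), (κ,76), (λ,75), (λ,76)}
  {κ, λ} × {76, 77} = {(κ,76), (κ,77), (λ,76), (λ,77)}
  {κ, λ} × {75, 76, 77} = {(κ,75), (κ,76), (κ,77), (λ,75), (λ,76), (λ,77)}
These 13 distinct sets form the basis B.
Close under arbitrary unions to get τ_{X×Y}; counting gives |τ_{X×Y}| = 25.


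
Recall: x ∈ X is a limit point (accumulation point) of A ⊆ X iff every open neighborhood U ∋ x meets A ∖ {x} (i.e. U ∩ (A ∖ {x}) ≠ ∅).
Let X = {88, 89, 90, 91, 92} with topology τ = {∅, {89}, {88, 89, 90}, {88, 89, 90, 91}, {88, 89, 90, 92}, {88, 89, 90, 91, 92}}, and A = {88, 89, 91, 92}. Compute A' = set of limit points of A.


A' = {88, 90, 91, 92}

For each x ∈ X, list the open sets U ∈ τ with x ∈ U, then check whether U ∩ (A ∖ {x}) ≠ ∅ for every such U.
  x = 88: opens ∋ x are {88, 89, 90}, {88, 89, 90, 91}, {88, 89, 90, 92}, {88, 89, 90, 91, 92}; each meets A ∖ {88}, so x IS a limit point.
  x = 89: open {89} ∋ x has {89} ∩ (A ∖ {89}) = ∅, so x is NOT a limit point.
  x = 90: opens ∋ x are {88, 89, 90}, {88, 89, 90, 91}, {88, 89, 90, 92}, {88, 89, 90, 91, 92}; each meets A ∖ {90}, so x IS a limit point.
  x = 91: opens ∋ x are {88, 89, 90, 91}, {88, 89, 90, 91, 92}; each meets A ∖ {91}, so x IS a limit point.
  x = 92: opens ∋ x are {88, 89, 90, 92}, {88, 89, 90, 91, 92}; each meets A ∖ {92}, so x IS a limit point.
Collecting: A' = {88, 90, 91, 92}.
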